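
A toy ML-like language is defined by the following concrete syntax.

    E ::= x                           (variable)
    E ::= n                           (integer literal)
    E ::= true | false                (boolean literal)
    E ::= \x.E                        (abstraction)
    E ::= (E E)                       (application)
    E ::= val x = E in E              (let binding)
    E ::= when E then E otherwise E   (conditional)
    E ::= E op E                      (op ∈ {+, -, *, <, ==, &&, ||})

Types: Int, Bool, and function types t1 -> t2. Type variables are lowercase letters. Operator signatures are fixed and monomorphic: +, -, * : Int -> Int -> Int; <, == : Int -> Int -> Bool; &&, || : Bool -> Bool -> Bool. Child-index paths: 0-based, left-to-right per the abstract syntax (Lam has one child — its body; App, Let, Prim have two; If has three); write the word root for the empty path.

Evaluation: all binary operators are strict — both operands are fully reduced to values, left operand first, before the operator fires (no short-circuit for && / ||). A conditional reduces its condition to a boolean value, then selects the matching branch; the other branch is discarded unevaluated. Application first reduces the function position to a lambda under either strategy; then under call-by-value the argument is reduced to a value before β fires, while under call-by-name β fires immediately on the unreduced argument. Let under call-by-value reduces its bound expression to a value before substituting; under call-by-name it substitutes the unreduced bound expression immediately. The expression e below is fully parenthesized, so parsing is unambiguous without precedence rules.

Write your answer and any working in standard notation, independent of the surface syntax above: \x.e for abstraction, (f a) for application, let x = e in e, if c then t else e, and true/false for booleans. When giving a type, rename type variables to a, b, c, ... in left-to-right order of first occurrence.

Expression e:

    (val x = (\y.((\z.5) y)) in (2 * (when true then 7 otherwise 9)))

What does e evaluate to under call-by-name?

Working:
step 0: (let x = (\y.((\z.5) y)) in (2 * (if true then 7 else 9)))
step 1: [let@root] (2 * (if true then 7 else 9))
step 2: [if@1] (2 * 7)
step 3: [delta@root] 14

Answer: 14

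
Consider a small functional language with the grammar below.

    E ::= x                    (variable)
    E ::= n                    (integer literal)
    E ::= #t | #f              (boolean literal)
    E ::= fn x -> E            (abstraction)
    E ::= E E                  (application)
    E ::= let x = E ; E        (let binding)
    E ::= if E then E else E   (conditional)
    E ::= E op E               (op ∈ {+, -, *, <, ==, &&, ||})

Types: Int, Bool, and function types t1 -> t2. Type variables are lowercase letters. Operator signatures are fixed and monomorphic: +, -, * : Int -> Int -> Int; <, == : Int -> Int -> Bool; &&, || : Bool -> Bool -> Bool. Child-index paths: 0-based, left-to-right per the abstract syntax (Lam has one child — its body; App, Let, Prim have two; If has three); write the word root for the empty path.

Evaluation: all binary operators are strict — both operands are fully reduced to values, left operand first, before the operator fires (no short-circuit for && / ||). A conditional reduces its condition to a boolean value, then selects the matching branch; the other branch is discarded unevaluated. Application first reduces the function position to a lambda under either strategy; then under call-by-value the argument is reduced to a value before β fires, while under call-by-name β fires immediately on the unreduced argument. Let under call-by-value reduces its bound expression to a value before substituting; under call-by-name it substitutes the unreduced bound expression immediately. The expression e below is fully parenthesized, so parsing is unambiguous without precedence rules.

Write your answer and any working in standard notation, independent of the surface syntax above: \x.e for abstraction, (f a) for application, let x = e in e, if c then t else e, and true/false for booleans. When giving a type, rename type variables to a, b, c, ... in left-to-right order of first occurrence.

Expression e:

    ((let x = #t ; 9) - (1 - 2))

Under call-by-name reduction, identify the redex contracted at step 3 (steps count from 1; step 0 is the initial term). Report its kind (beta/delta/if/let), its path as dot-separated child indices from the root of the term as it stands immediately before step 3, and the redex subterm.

Working:
step 0: ((let x = true in 9) - (1 - 2))
step 1: [let@0] (9 - (1 - 2))
step 2: [delta@1] (9 - -1)
step 3: [delta@root] 10

Answer: delta at root : (9 - -1)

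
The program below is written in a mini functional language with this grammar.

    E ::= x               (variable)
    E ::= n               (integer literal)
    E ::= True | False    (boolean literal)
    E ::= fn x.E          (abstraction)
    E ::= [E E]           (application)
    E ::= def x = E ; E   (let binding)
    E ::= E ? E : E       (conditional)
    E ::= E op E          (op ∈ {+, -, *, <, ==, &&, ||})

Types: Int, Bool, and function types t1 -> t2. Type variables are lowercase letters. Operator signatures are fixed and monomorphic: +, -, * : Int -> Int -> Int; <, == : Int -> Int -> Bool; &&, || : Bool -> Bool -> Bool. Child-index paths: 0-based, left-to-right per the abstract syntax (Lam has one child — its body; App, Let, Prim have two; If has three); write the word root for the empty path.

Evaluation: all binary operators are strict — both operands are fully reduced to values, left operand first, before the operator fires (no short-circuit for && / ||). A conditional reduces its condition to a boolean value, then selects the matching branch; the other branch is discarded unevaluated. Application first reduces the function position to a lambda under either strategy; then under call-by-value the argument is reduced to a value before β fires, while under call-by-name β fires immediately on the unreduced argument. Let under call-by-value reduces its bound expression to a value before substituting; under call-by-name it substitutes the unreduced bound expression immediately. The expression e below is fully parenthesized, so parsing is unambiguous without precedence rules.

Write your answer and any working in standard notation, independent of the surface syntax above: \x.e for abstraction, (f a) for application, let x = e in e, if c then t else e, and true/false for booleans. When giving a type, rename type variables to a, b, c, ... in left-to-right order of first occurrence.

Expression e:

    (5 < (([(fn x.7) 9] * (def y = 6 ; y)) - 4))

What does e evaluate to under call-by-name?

Answer: true

Derivation:
step 0: (5 < ((((\x.7) 9) * (let y = 6 in y)) - 4))
step 1: [beta@1.0.0] (5 < ((7 * (let y = 6 in y)) - 4))
step 2: [let@1.0.1] (5 < ((7 * 6) - 4))
step 3: [delta@1.0] (5 < (42 - 4))
step 4: [delta@1] (5 < 38)
step 5: [delta@root] true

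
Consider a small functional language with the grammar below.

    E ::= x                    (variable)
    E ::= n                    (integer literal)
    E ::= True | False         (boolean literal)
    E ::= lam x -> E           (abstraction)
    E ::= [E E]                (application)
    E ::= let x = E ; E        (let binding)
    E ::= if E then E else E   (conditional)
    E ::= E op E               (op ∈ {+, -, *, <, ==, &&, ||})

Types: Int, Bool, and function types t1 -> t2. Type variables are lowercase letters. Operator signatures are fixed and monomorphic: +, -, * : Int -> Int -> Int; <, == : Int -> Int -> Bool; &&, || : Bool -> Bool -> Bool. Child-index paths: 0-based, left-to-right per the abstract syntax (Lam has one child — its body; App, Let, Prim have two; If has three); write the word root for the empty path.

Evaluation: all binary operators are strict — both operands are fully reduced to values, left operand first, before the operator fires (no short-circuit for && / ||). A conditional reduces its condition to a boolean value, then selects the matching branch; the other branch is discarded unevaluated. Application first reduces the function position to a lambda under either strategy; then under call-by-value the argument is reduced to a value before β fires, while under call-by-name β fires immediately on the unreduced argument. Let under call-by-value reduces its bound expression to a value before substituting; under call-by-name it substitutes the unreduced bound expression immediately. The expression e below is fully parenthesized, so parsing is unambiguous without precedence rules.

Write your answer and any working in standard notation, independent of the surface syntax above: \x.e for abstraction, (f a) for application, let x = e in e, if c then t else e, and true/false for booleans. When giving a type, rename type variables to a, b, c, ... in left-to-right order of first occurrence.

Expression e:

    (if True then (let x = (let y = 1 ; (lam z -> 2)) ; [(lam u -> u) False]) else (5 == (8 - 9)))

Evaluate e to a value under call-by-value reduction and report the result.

Working:
step 0: (if true then (let x = (let y = 1 in (\z.2)) in ((\u.u) false)) else (5 == (8 - 9)))
step 1: [if@root] (let x = (let y = 1 in (\z.2)) in ((\u.u) false))
step 2: [let@0] (let x = (\z.2) in ((\u.u) false))
step 3: [let@root] ((\u.u) false)
step 4: [beta@root] false

Answer: false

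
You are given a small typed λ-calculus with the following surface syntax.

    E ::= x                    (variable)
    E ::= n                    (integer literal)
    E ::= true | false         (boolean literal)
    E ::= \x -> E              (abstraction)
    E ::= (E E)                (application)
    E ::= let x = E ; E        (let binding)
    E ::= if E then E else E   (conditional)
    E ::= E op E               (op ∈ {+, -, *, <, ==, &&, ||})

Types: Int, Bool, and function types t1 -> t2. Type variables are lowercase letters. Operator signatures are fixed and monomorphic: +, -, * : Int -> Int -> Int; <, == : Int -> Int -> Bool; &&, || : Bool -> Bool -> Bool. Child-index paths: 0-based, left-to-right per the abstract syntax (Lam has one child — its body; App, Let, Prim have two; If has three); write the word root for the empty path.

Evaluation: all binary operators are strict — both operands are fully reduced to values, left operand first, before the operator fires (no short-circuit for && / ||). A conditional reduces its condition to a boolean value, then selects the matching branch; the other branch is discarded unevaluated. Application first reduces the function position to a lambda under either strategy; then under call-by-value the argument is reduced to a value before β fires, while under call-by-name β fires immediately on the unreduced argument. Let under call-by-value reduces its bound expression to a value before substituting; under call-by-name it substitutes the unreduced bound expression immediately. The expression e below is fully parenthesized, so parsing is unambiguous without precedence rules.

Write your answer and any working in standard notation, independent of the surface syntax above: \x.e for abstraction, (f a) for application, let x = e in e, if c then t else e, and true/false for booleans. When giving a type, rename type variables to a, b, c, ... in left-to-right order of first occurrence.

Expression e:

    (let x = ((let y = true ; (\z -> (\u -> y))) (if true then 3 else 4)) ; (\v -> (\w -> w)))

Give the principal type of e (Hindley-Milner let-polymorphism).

Working:
let y : Bool
y : Bool
\u._ : b -> Bool
\z._ : a -> b -> Bool
  unify Bool ~ Bool
  unify Int ~ Int
  unify a -> b -> Bool ~ Int -> c
  unify a ~ Int
  unify b -> Bool ~ c
_ _ : b -> Bool
let x : forall. b -> Bool
w : e
\w._ : e -> e
\v._ : d -> e -> e

Answer: a -> b -> b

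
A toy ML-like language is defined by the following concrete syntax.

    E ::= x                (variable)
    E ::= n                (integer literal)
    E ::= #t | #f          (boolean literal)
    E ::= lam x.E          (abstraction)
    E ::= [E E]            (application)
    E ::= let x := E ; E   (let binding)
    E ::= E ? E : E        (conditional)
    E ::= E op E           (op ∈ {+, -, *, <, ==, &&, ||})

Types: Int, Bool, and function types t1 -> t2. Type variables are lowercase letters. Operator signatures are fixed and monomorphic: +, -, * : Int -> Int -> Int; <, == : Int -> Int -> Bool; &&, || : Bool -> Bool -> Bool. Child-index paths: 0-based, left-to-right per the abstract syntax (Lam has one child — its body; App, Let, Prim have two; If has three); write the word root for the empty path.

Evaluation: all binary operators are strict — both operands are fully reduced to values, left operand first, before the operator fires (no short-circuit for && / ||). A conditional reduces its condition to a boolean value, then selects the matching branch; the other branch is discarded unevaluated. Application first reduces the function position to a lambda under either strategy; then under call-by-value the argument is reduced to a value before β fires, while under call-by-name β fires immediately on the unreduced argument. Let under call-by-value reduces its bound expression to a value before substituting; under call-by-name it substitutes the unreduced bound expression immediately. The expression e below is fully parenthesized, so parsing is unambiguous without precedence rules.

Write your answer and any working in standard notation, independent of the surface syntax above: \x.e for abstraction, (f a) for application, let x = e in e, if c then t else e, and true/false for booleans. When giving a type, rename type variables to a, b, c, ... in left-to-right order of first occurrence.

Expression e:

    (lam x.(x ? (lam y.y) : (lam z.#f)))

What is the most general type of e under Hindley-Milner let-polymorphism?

Answer: Bool -> Bool -> Bool

Derivation:
x : a
  unify a ~ Bool
y : b
\y._ : b -> b
\z._ : c -> Bool
  unify b -> b ~ c -> Bool
  unify b ~ c
  unify c ~ Bool
\x._ : Bool -> Bool -> Bool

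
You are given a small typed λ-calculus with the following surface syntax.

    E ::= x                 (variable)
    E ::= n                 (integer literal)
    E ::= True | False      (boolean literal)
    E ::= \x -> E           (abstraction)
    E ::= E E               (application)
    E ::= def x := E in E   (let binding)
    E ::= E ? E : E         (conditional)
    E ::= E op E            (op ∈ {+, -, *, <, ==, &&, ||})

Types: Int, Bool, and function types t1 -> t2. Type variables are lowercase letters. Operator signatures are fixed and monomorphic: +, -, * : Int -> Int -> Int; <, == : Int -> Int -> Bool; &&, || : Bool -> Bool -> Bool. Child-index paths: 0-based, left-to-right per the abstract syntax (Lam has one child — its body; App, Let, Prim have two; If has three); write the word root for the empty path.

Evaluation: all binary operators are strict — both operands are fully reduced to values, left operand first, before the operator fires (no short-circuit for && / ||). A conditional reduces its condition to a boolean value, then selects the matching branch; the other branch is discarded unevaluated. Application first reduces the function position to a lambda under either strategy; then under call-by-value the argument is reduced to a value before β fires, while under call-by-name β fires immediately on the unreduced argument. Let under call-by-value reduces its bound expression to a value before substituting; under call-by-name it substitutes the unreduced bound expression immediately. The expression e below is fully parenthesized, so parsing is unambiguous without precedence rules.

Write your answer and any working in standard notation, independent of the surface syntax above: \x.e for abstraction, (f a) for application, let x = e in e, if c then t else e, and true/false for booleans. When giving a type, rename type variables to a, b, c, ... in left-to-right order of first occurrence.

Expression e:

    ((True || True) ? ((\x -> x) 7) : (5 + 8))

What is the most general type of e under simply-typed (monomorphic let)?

Trace:
  unify Bool ~ Bool
  unify Bool ~ Bool
  unify Bool ~ Bool
x : a
\x._ : a -> a
  unify a -> a ~ Int -> b
  unify a ~ Int
  unify Int ~ b
_ _ : Int
  unify Int ~ Int
  unify Int ~ Int
  unify Int ~ Int

Answer: Int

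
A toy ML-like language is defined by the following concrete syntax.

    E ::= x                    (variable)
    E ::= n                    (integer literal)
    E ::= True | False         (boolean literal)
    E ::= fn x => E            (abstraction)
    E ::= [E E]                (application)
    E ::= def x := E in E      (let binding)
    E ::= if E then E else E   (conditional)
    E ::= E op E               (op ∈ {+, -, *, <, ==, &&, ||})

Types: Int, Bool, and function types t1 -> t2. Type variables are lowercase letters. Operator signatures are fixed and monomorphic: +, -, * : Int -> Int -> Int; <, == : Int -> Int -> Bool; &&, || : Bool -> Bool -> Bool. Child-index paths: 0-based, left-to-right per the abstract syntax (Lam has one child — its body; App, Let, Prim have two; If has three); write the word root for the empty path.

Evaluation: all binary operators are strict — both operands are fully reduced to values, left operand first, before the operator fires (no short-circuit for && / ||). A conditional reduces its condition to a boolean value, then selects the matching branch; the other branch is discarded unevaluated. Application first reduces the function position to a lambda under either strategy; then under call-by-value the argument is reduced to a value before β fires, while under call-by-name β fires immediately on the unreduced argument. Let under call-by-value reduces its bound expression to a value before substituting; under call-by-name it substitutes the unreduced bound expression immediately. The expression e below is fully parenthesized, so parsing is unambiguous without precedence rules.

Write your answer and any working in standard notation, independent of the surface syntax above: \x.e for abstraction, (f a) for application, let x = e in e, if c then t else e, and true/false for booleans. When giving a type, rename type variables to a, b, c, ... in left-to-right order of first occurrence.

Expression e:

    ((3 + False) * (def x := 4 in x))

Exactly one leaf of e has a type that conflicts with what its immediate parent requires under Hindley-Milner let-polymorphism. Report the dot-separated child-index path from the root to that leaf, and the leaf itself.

Answer: 0.1 : false

Derivation:
  unify Int ~ Int
  unify Bool ~ Int
  FAIL: mismatch Bool ~ Int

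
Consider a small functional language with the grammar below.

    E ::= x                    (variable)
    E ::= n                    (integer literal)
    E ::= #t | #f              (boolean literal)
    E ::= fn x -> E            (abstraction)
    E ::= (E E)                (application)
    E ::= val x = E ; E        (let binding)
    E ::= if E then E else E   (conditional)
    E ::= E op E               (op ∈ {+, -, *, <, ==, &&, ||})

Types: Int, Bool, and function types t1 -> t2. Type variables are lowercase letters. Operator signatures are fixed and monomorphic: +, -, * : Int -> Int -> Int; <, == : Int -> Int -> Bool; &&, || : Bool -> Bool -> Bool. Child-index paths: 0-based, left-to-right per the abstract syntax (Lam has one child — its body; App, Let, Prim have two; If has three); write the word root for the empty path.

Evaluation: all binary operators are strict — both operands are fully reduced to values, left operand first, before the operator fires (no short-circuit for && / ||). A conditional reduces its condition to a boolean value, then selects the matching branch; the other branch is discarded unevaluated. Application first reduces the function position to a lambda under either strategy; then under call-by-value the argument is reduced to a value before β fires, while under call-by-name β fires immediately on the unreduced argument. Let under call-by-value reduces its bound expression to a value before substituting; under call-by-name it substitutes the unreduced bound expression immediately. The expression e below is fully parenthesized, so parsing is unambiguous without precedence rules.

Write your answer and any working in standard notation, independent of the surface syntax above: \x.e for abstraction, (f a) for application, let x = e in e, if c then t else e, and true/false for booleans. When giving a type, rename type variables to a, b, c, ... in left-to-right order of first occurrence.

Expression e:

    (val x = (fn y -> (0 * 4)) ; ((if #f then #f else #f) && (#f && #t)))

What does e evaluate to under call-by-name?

Derivation:
step 0: (let x = (\y.(0 * 4)) in ((if false then false else false) && (false && true)))
step 1: [let@root] ((if false then false else false) && (false && true))
step 2: [if@0] (false && (false && true))
step 3: [delta@1] (false && false)
step 4: [delta@root] false

Answer: false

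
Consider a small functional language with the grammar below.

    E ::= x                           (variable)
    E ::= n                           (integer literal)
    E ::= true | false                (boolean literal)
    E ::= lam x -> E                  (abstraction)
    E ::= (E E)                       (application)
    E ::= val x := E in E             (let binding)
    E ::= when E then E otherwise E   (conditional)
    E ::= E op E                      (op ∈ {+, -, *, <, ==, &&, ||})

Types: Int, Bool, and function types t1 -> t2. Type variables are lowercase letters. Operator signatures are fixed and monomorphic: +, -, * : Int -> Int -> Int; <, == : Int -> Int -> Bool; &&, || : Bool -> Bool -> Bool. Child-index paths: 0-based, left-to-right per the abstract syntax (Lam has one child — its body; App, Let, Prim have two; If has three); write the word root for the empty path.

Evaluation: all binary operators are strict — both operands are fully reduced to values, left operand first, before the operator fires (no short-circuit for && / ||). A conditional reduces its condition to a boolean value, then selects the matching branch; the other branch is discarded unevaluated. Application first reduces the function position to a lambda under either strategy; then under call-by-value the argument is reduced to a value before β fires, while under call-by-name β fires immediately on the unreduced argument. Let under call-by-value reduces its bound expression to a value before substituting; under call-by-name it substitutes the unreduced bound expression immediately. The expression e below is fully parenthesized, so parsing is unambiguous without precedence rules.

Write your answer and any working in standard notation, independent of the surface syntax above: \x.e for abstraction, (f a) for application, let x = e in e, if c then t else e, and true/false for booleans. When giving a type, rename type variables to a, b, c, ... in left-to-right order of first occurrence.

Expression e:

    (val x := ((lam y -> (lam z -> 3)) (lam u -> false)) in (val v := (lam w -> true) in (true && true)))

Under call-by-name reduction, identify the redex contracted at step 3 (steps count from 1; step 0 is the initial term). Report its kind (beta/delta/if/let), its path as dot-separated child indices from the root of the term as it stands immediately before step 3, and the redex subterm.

Working:
step 0: (let x = ((\y.(\z.3)) (\u.false)) in (let v = (\w.true) in (true && true)))
step 1: [let@root] (let v = (\w.true) in (true && true))
step 2: [let@root] (true && true)
step 3: [delta@root] true

Answer: delta at root : (true && true)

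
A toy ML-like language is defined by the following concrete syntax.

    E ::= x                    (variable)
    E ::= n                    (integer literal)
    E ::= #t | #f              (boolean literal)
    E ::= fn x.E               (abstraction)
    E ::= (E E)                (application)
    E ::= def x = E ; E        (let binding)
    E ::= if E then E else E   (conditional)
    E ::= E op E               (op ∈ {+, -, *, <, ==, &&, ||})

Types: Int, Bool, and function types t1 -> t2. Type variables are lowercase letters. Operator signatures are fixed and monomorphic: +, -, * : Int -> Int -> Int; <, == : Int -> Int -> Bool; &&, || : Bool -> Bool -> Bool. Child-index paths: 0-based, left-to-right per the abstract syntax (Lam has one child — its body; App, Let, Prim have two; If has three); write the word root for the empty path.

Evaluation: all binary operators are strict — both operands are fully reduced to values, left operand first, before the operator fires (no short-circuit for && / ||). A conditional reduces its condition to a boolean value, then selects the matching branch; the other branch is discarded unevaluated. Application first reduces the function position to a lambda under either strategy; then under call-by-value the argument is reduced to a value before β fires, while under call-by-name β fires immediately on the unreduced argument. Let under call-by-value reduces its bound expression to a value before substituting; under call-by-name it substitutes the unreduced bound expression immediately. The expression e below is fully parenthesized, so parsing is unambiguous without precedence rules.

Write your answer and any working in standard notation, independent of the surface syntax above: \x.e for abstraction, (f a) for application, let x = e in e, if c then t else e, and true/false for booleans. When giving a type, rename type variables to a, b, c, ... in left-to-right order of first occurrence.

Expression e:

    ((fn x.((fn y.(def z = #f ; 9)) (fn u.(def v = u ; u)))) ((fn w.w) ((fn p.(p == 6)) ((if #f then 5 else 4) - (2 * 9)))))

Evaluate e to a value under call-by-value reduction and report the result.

Answer: 9

Working:
step 0: ((\x.((\y.(let z = false in 9)) (\u.(let v = u in u)))) ((\w.w) ((\p.(p == 6)) ((if false then 5 else 4) - (2 * 9)))))
step 1: [if@1.1.1.0] ((\x.((\y.(let z = false in 9)) (\u.(let v = u in u)))) ((\w.w) ((\p.(p == 6)) (4 - (2 * 9)))))
step 2: [delta@1.1.1.1] ((\x.((\y.(let z = false in 9)) (\u.(let v = u in u)))) ((\w.w) ((\p.(p == 6)) (4 - 18))))
step 3: [delta@1.1.1] ((\x.((\y.(let z = false in 9)) (\u.(let v = u in u)))) ((\w.w) ((\p.(p == 6)) -14)))
step 4: [beta@1.1] ((\x.((\y.(let z = false in 9)) (\u.(let v = u in u)))) ((\w.w) (-14 == 6)))
step 5: [delta@1.1] ((\x.((\y.(let z = false in 9)) (\u.(let v = u in u)))) ((\w.w) false))
step 6: [beta@1] ((\x.((\y.(let z = false in 9)) (\u.(let v = u in u)))) false)
step 7: [beta@root] ((\y.(let z = false in 9)) (\u.(let v = u in u)))
step 8: [beta@root] (let z = false in 9)
step 9: [let@root] 9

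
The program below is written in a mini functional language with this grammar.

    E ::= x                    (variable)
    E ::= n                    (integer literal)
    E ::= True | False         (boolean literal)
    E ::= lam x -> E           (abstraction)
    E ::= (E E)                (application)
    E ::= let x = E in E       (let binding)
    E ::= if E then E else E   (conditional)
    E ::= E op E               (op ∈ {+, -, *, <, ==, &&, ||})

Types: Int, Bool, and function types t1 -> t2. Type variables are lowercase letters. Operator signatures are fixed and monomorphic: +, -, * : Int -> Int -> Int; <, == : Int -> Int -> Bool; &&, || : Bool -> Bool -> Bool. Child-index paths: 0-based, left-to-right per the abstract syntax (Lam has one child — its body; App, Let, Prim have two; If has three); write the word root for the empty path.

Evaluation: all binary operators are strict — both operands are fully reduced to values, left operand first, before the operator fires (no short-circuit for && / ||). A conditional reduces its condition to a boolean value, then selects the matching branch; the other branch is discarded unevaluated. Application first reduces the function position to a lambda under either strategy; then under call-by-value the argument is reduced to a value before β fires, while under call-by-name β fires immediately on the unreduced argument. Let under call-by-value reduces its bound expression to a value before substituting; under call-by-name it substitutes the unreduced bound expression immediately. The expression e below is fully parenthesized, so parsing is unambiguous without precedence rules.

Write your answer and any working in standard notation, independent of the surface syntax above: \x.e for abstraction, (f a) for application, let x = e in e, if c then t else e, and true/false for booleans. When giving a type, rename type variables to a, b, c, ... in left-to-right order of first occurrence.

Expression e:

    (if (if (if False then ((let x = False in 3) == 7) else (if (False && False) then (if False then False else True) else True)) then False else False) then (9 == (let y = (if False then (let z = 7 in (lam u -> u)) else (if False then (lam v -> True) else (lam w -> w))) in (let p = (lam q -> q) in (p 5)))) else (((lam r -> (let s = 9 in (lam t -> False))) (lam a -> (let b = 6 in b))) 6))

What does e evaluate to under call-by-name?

Working:
step 0: (if (if (if false then ((let x = false in 3) == 7) else (if (false && false) then (if false then false else true) else true)) then false else false) then (9 == (let y = (if false then (let z = 7 in (\u.u)) else (if false then (\v.true) else (\w.w))) in (let p = (\q.q) in (p 5)))) else (((\r.(let s = 9 in (\t.false))) (\a.(let b = 6 in b))) 6))
step 1: [if@0.0] (if (if (if (false && false) then (if false then false else true) else true) then false else false) then (9 == (let y = (if false then (let z = 7 in (\u.u)) else (if false then (\v.true) else (\w.w))) in (let p = (\q.q) in (p 5)))) else (((\r.(let s = 9 in (\t.false))) (\a.(let b = 6 in b))) 6))
step 2: [delta@0.0.0] (if (if (if false then (if false then false else true) else true) then false else false) then (9 == (let y = (if false then (let z = 7 in (\u.u)) else (if false then (\v.true) else (\w.w))) in (let p = (\q.q) in (p 5)))) else (((\r.(let s = 9 in (\t.false))) (\a.(let b = 6 in b))) 6))
step 3: [if@0.0] (if (if true then false else false) then (9 == (let y = (if false then (let z = 7 in (\u.u)) else (if false then (\v.true) else (\w.w))) in (let p = (\q.q) in (p 5)))) else (((\r.(let s = 9 in (\t.false))) (\a.(let b = 6 in b))) 6))
step 4: [if@0] (if false then (9 == (let y = (if false then (let z = 7 in (\u.u)) else (if false then (\v.true) else (\w.w))) in (let p = (\q.q) in (p 5)))) else (((\r.(let s = 9 in (\t.false))) (\a.(let b = 6 in b))) 6))
step 5: [if@root] (((\r.(let s = 9 in (\t.false))) (\a.(let b = 6 in b))) 6)
step 6: [beta@0] ((let s = 9 in (\t.false)) 6)
step 7: [let@0] ((\t.false) 6)
step 8: [beta@root] false

Answer: false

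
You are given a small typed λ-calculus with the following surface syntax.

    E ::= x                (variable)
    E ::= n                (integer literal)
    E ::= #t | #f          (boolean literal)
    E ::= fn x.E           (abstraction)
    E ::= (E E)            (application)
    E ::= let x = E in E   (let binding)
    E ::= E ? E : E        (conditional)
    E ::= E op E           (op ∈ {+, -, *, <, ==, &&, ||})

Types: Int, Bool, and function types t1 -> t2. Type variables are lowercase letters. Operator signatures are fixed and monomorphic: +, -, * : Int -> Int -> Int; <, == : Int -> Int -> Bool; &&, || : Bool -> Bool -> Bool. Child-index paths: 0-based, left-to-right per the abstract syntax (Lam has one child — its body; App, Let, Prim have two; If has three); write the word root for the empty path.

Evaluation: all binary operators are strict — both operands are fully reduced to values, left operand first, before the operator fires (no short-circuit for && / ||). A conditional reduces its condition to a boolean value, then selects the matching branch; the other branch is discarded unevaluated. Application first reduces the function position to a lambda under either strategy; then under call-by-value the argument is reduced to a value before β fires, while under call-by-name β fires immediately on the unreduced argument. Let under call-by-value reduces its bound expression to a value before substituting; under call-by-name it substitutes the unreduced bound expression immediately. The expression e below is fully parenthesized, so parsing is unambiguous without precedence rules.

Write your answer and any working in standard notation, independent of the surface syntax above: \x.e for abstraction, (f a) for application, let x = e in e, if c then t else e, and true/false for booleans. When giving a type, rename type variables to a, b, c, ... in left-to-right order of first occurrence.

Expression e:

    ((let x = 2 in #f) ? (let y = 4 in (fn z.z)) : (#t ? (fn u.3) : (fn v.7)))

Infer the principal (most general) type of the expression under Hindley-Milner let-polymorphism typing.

Trace:
let x : Int
  unify Bool ~ Bool
let y : Int
z : a
\z._ : a -> a
  unify Bool ~ Bool
\u._ : b -> Int
\v._ : c -> Int
  unify b -> Int ~ c -> Int
  unify b ~ c
  unify Int ~ Int
  unify a -> a ~ c -> Int
  unify a ~ c
  unify c ~ Int

Answer: Int -> Int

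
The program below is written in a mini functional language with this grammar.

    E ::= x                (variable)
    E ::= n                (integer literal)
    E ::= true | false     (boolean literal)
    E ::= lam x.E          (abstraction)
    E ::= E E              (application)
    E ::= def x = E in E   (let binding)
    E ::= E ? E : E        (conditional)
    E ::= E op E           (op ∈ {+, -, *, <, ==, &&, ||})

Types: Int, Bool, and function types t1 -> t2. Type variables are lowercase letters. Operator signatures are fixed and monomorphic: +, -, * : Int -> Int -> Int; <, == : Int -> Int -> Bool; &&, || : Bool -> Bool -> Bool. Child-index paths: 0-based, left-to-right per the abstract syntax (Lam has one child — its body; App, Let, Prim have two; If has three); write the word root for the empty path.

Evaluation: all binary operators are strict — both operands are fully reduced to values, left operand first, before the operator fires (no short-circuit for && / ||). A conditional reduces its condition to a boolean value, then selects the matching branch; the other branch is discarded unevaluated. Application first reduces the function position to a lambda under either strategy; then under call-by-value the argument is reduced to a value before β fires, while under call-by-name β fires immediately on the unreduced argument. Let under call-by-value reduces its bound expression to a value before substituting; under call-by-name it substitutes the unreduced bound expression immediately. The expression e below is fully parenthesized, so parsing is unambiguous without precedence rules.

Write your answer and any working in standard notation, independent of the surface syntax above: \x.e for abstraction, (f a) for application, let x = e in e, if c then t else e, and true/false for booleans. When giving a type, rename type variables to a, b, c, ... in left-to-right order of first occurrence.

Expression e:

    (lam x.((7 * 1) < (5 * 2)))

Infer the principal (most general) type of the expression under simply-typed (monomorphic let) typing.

Derivation:
  unify Int ~ Int
  unify Int ~ Int
  unify Int ~ Int
  unify Int ~ Int
  unify Int ~ Int
  unify Int ~ Int
\x._ : a -> Bool

Answer: a -> Bool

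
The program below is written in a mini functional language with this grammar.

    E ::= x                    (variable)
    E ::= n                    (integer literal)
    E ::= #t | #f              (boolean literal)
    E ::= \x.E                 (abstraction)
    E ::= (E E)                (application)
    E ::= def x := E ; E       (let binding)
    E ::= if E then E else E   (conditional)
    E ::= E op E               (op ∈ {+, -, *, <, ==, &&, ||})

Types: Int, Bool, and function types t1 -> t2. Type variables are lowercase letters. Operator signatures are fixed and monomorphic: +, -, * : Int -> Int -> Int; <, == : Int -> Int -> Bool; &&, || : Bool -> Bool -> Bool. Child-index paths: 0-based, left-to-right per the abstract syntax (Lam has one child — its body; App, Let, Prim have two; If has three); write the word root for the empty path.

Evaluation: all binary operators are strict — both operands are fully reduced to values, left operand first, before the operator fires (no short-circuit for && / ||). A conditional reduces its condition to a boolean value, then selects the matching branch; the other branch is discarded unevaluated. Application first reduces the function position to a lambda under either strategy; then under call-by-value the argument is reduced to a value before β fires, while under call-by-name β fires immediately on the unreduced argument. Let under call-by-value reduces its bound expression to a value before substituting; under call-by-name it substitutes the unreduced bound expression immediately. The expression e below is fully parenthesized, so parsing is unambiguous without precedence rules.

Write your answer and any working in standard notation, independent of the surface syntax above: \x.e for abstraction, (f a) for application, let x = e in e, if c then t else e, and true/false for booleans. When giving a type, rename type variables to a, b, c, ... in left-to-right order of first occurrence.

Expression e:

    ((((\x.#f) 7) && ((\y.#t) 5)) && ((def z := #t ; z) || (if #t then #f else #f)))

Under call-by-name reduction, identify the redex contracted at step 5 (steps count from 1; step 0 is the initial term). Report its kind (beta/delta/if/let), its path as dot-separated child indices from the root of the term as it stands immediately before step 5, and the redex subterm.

Answer: if at 1.1 : (if true then false else false)

Derivation:
step 0: ((((\x.false) 7) && ((\y.true) 5)) && ((let z = true in z) || (if true then false else false)))
step 1: [beta@0.0] ((false && ((\y.true) 5)) && ((let z = true in z) || (if true then false else false)))
step 2: [beta@0.1] ((false && true) && ((let z = true in z) || (if true then false else false)))
step 3: [delta@0] (false && ((let z = true in z) || (if true then false else false)))
step 4: [let@1.0] (false && (true || (if true then false else false)))
step 5: [if@1.1] (false && (true || false))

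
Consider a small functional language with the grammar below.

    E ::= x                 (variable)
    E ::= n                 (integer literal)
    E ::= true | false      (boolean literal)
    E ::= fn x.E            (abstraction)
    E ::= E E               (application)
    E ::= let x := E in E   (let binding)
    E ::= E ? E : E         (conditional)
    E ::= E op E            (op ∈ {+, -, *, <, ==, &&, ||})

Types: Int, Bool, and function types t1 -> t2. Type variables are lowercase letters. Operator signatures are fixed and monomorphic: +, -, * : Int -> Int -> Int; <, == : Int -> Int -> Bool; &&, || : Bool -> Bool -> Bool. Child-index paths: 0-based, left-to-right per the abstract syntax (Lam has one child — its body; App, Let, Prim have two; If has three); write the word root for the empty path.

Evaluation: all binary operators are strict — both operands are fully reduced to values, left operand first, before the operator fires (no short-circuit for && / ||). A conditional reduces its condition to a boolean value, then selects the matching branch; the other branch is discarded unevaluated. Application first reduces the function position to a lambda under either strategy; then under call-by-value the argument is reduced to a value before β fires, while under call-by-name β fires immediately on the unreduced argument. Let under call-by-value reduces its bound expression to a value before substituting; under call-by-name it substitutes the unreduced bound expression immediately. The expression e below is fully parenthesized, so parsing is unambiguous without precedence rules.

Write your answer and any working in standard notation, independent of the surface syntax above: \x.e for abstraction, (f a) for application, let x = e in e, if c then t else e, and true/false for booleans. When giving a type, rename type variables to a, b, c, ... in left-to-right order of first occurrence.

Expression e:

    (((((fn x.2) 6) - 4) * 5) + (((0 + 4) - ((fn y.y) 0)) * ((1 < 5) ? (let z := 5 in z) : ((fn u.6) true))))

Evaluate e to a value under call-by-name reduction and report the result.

Answer: 10

Derivation:
step 0: (((((\x.2) 6) - 4) * 5) + (((0 + 4) - ((\y.y) 0)) * (if (1 < 5) then (let z = 5 in z) else ((\u.6) true))))
step 1: [beta@0.0.0] (((2 - 4) * 5) + (((0 + 4) - ((\y.y) 0)) * (if (1 < 5) then (let z = 5 in z) else ((\u.6) true))))
step 2: [delta@0.0] ((-2 * 5) + (((0 + 4) - ((\y.y) 0)) * (if (1 < 5) then (let z = 5 in z) else ((\u.6) true))))
step 3: [delta@0] (-10 + (((0 + 4) - ((\y.y) 0)) * (if (1 < 5) then (let z = 5 in z) else ((\u.6) true))))
step 4: [delta@1.0.0] (-10 + ((4 - ((\y.y) 0)) * (if (1 < 5) then (let z = 5 in z) else ((\u.6) true))))
step 5: [beta@1.0.1] (-10 + ((4 - 0) * (if (1 < 5) then (let z = 5 in z) else ((\u.6) true))))
step 6: [delta@1.0] (-10 + (4 * (if (1 < 5) then (let z = 5 in z) else ((\u.6) true))))
step 7: [delta@1.1.0] (-10 + (4 * (if true then (let z = 5 in z) else ((\u.6) true))))
step 8: [if@1.1] (-10 + (4 * (let z = 5 in z)))
step 9: [let@1.1] (-10 + (4 * 5))
step 10: [delta@1] (-10 + 20)
step 11: [delta@root] 10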